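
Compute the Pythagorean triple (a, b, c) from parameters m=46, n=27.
(1387, 2484, 2845)

Euclid's formula: a = m² - n², b = 2mn, c = m² + n²
m = 46, n = 27
a = 46² - 27² = 2116 - 729 = 1387
b = 2 × 46 × 27 = 2484
c = 46² + 27² = 2116 + 729 = 2845
Verification: 1387² + 2484² = 1923769 + 6170256 = 8094025 = 2845² ✓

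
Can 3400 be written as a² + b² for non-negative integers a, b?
6² + 58² (a=6, b=58)

Factorization: 3400 = 2^3 × 5^2 × 17
By Fermat: n is sum of two squares iff every prime p ≡ 3 (mod 4) appears to even power.
All primes ≡ 3 (mod 4) appear to even power.
Search a = 0, 1, 2, … for 3400 - a² a perfect square: first hit at a = 6: 3400 - 36 = 3364 = 58².
3400 = 6² + 58² = 36 + 3364 ✓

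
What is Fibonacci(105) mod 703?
40

Matrix identity: Q^n = [[F_(n+1), F_n], [F_n, F_(n-1)]] with Q = [[1,1],[1,0]].
n = 105 = 1101001₂. Square-and-multiply, entries mod 703:
Q^1 = [[1,1],[1,0]]
Q^3 = (Q^1)²·Q = [[3,2],[2,1]]
Q^6 = (Q^3)² = [[13,8],[8,5]]
Q^13 = (Q^6)²·Q = [[377,233],[233,144]]
Q^26 = (Q^13)² = [[281,477],[477,507]]
Q^52 = (Q^26)² = [[685,474],[474,211]]
Q^105 = (Q^52)²·Q = [[132,40],[40,92]]
F_105 mod 703 = Q^105[0][1] = 40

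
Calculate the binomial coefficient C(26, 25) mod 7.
5

Using Lucas' theorem:
Write n=26 and k=25 in base 7:
n in base 7: [3, 5]
k in base 7: [3, 4]
C(26,25) mod 7 = ∏ C(n_i, k_i) mod 7
Digit binomials (mod 7): C(3,3) = 1; C(5,4) = 5
Product: 1 × 5 = 5 ≡ 5 (mod 7)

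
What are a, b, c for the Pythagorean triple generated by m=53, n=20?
(2409, 2120, 3209)

Euclid's formula: a = m² - n², b = 2mn, c = m² + n²
m = 53, n = 20
a = 53² - 20² = 2809 - 400 = 2409
b = 2 × 53 × 20 = 2120
c = 53² + 20² = 2809 + 400 = 3209
Verification: 2409² + 2120² = 5803281 + 4494400 = 10297681 = 3209² ✓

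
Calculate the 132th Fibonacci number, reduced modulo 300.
84

Matrix identity: Q^n = [[F_(n+1), F_n], [F_n, F_(n-1)]] with Q = [[1,1],[1,0]].
n = 132 = 10000100₂. Square-and-multiply, entries mod 300:
Q^1 = [[1,1],[1,0]]
Q^2 = (Q^1)² = [[2,1],[1,1]]
Q^4 = (Q^2)² = [[5,3],[3,2]]
Q^8 = (Q^4)² = [[34,21],[21,13]]
Q^16 = (Q^8)² = [[97,87],[87,10]]
Q^33 = (Q^16)²·Q = [[187,178],[178,9]]
Q^66 = (Q^33)² = [[53,88],[88,265]]
Q^132 = (Q^66)² = [[53,84],[84,269]]
F_132 mod 300 = Q^132[0][1] = 84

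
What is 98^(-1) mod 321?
95

gcd(98, 321) = 1, so the inverse exists.
Extended Euclidean algorithm on (321, 98):
321 = 3 × 98 + 27  ⟹  27 = (1)·321 + (-3)·98
98 = 3 × 27 + 17  ⟹  17 = (-3)·321 + (10)·98
27 = 1 × 17 + 10  ⟹  10 = (4)·321 + (-13)·98
17 = 1 × 10 + 7  ⟹  7 = (-7)·321 + (23)·98
10 = 1 × 7 + 3  ⟹  3 = (11)·321 + (-36)·98
7 = 2 × 3 + 1  ⟹  1 = (-29)·321 + (95)·98
So (95)·98 ≡ 1 (mod 321), i.e. 98^(-1) ≡ 95 (mod 321).
Check: 98 × 95 = 9310 ≡ 1 (mod 321)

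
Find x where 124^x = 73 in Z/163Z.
43

Baby-step giant-step with step n = ⌈√163⌉ = 13.
Baby steps 124^j mod 163 (j:value) for j=0..12: 0:1, 1:124, 2:54, 3:13, 4:145, 5:50, 6:6, 7:92, 8:161, 9:78, 10:55, 11:137, 12:36.
Giant-step multiplier: 124^(-13) ≡ 124^(162-13) = 124^149 ≡ 44 (mod 163).
Giant steps γ_i = 73·44^i mod 163: γ_0=73, γ_1=115, γ_2=7, γ_3=145 (in table at j=4).
x = i·n + j = 3·13 + 4 = 43.
Check: 124^43 ≡ 73 (mod 163).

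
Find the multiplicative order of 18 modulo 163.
162

163 is prime, so ord(18) divides φ(163) = 162.
Divisors of 162: 1, 2, 3, 6, 9, 18, 27, 54, 81, 162.
Repeated squaring: 18^1 ≡ 18, 18^2 ≡ 161, 18^4 ≡ 4, 18^8 ≡ 16, 18^16 ≡ 93, 18^32 ≡ 10, 18^64 ≡ 100, 18^128 ≡ 57 (mod 163).
Test 18^d mod 163 for each divisor d in increasing order:
18^1 ≡ 18
18^2 ≡ 161
18^3 = 18^2·18^1 ≡ 127
18^6 = 18^4·18^2 ≡ 155
18^9 = 18^8·18^1 ≡ 125
18^18 = 18^16·18^2 ≡ 140
18^27 = 18^16·18^8·18^2·18^1 ≡ 59
18^54 = 18^32·18^16·18^4·18^2 ≡ 58
18^81 = 18^64·18^16·18^1 ≡ 162
18^162 = 18^128·18^32·18^2 ≡ 1  ← first divisor giving 1
The order is 162.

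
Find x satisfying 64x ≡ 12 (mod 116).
x ≡ 2 (mod 29)

gcd(64, 116) = 4, which divides 12, so solutions exist.
Divide through by 4: 16x ≡ 3 (mod 29).
Find 16^(-1) mod 29 by the extended Euclidean algorithm:
29 = 1 × 16 + 13  ⟹  13 = (1)·29 + (-1)·16
16 = 1 × 13 + 3  ⟹  3 = (-1)·29 + (2)·16
13 = 4 × 3 + 1  ⟹  1 = (5)·29 + (-9)·16
So (-9)·16 ≡ 1 (mod 29), i.e. 16^(-1) ≡ -9 ≡ 20 (mod 29).
x ≡ 20 × 3 = 60 ≡ 2 (mod 29).
Check: 64 × 2 = 128 ≡ 12 (mod 116).
x ≡ 2 (mod 29), giving 4 solutions mod 116.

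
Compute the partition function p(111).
679903203

p(n) counts ways to write n as a sum of positive integers (order ignored).
Euler's pentagonal recurrence: p(k) = p(k-1) + p(k-2) - p(k-5) - p(k-7) + p(k-12) + p(k-15) - ... (offsets j(3j∓1)/2, signs ++--, p(0)=1, p(<0)=0).
DP table for k = 0..110: p(0)=1, p(1)=1, p(2)=2, p(3)=3, p(4)=5, p(5)=7, p(6)=11, p(7)=15, p(8)=22, p(9)=30, p(10)=42, p(11)=56, p(12)=77, p(13)=101, p(14)=135, p(15)=176, p(16)=231, p(17)=297, p(18)=385, p(19)=490, p(20)=627, p(21)=792, p(22)=1002, p(23)=1255, p(24)=1575, p(25)=1958, p(26)=2436, p(27)=3010, p(28)=3718, p(29)=4565, p(30)=5604, p(31)=6842, p(32)=8349, p(33)=10143, p(34)=12310, p(35)=14883, p(36)=17977, p(37)=21637, p(38)=26015, p(39)=31185, p(40)=37338, p(41)=44583, p(42)=53174, p(43)=63261, p(44)=75175, p(45)=89134, p(46)=105558, p(47)=124754, p(48)=147273, p(49)=173525, p(50)=204226, p(51)=239943, p(52)=281589, p(53)=329931, p(54)=386155, p(55)=451276, p(56)=526823, p(57)=614154, p(58)=715220, p(59)=831820, p(60)=966467, p(61)=1121505, p(62)=1300156, p(63)=1505499, p(64)=1741630, p(65)=2012558, p(66)=2323520, p(67)=2679689, p(68)=3087735, p(69)=3554345, p(70)=4087968, p(71)=4697205, p(72)=5392783, p(73)=6185689, p(74)=7089500, p(75)=8118264, p(76)=9289091, p(77)=10619863, p(78)=12132164, p(79)=13848650, p(80)=15796476, p(81)=18004327, p(82)=20506255, p(83)=23338469, p(84)=26543660, p(85)=30167357, p(86)=34262962, p(87)=38887673, p(88)=44108109, p(89)=49995925, p(90)=56634173, p(91)=64112359, p(92)=72533807, p(93)=82010177, p(94)=92669720, p(95)=104651419, p(96)=118114304, p(97)=133230930, p(98)=150198136, p(99)=169229875, p(100)=190569292, p(101)=214481126, p(102)=241265379, p(103)=271248950, p(104)=304801365, p(105)=342325709, p(106)=384276336, p(107)=431149389, p(108)=483502844, p(109)=541946240, p(110)=607163746.
Final step: p(111) = p(110) + p(109) - p(106) - p(104) + p(99) + p(96) - p(89) - p(85) + p(76) + p(71) - p(60) - p(54) + p(41) + p(34) - p(19) - p(11)
= 607163746 + 541946240 - 384276336 - 304801365 + 169229875 + 118114304 - 49995925 - 30167357 + 9289091 + 4697205 - 966467 - 386155 + 44583 + 12310 - 490 - 56
= 679903203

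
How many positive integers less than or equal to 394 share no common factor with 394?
196

394 = 2 × 197
φ(n) = n × ∏(1 - 1/p) for each prime p dividing n
φ(394) = 394 × (1 - 1/2) × (1 - 1/197) = 196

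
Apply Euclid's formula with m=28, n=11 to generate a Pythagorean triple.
(663, 616, 905)

Euclid's formula: a = m² - n², b = 2mn, c = m² + n²
m = 28, n = 11
a = 28² - 11² = 784 - 121 = 663
b = 2 × 28 × 11 = 616
c = 28² + 11² = 784 + 121 = 905
Verification: 663² + 616² = 439569 + 379456 = 819025 = 905² ✓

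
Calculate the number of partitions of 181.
749474411781

p(n) counts ways to write n as a sum of positive integers (order ignored).
Euler's pentagonal recurrence: p(k) = p(k-1) + p(k-2) - p(k-5) - p(k-7) + p(k-12) + p(k-15) - ... (offsets j(3j∓1)/2, signs ++--, p(0)=1, p(<0)=0).
DP table for k = 0..180: p(0)=1, p(1)=1, p(2)=2, p(3)=3, p(4)=5, p(5)=7, p(6)=11, p(7)=15, p(8)=22, p(9)=30, p(10)=42, p(11)=56, p(12)=77, p(13)=101, p(14)=135, p(15)=176, p(16)=231, p(17)=297, p(18)=385, p(19)=490, p(20)=627, p(21)=792, p(22)=1002, p(23)=1255, p(24)=1575, p(25)=1958, p(26)=2436, p(27)=3010, p(28)=3718, p(29)=4565, p(30)=5604, p(31)=6842, p(32)=8349, p(33)=10143, p(34)=12310, p(35)=14883, p(36)=17977, p(37)=21637, p(38)=26015, p(39)=31185, p(40)=37338, p(41)=44583, p(42)=53174, p(43)=63261, p(44)=75175, p(45)=89134, p(46)=105558, p(47)=124754, p(48)=147273, p(49)=173525, p(50)=204226, p(51)=239943, p(52)=281589, p(53)=329931, p(54)=386155, p(55)=451276, p(56)=526823, p(57)=614154, p(58)=715220, p(59)=831820, p(60)=966467, p(61)=1121505, p(62)=1300156, p(63)=1505499, p(64)=1741630, p(65)=2012558, p(66)=2323520, p(67)=2679689, p(68)=3087735, p(69)=3554345, p(70)=4087968, p(71)=4697205, p(72)=5392783, p(73)=6185689, p(74)=7089500, p(75)=8118264, p(76)=9289091, p(77)=10619863, p(78)=12132164, p(79)=13848650, p(80)=15796476, p(81)=18004327, p(82)=20506255, p(83)=23338469, p(84)=26543660, p(85)=30167357, p(86)=34262962, p(87)=38887673, p(88)=44108109, p(89)=49995925, p(90)=56634173, p(91)=64112359, p(92)=72533807, p(93)=82010177, p(94)=92669720, p(95)=104651419, p(96)=118114304, p(97)=133230930, p(98)=150198136, p(99)=169229875, p(100)=190569292, p(101)=214481126, p(102)=241265379, p(103)=271248950, p(104)=304801365, p(105)=342325709, p(106)=384276336, p(107)=431149389, p(108)=483502844, p(109)=541946240, p(110)=607163746, p(111)=679903203, p(112)=761002156, p(113)=851376628, p(114)=952050665, p(115)=1064144451, p(116)=1188908248, p(117)=1327710076, p(118)=1482074143, p(119)=1653668665, p(120)=1844349560, p(121)=2056148051, p(122)=2291320912, p(123)=2552338241, p(124)=2841940500, p(125)=3163127352, p(126)=3519222692, p(127)=3913864295, p(128)=4351078600, p(129)=4835271870, p(130)=5371315400, p(131)=5964539504, p(132)=6620830889, p(133)=7346629512, p(134)=8149040695, p(135)=9035836076, p(136)=10015581680, p(137)=11097645016, p(138)=12292341831, p(139)=13610949895, p(140)=15065878135, p(141)=16670689208, p(142)=18440293320, p(143)=20390982757, p(144)=22540654445, p(145)=24908858009, p(146)=27517052599, p(147)=30388671978, p(148)=33549419497, p(149)=37027355200, p(150)=40853235313, p(151)=45060624582, p(152)=49686288421, p(153)=54770336324, p(154)=60356673280, p(155)=66493182097, p(156)=73232243759, p(157)=80630964769, p(158)=88751778802, p(159)=97662728555, p(160)=107438159466, p(161)=118159068427, p(162)=129913904637, p(163)=142798995930, p(164)=156919475295, p(165)=172389800255, p(166)=189334822579, p(167)=207890420102, p(168)=228204732751, p(169)=250438925115, p(170)=274768617130, p(171)=301384802048, p(172)=330495499613, p(173)=362326859895, p(174)=397125074750, p(175)=435157697830, p(176)=476715857290, p(177)=522115831195, p(178)=571701605655, p(179)=625846753120, p(180)=684957390936.
Final step: p(181) = p(180) + p(179) - p(176) - p(174) + p(169) + p(166) - p(159) - p(155) + p(146) + p(141) - p(130) - p(124) + p(111) + p(104) - p(89) - p(81) + p(64) + p(55) - p(36) - p(26) + p(5)
= 684957390936 + 625846753120 - 476715857290 - 397125074750 + 250438925115 + 189334822579 - 97662728555 - 66493182097 + 27517052599 + 16670689208 - 5371315400 - 2841940500 + 679903203 + 304801365 - 49995925 - 18004327 + 1741630 + 451276 - 17977 - 2436 + 7
= 749474411781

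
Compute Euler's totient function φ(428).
212

428 = 2^2 × 107
φ(n) = n × ∏(1 - 1/p) for each prime p dividing n
φ(428) = 428 × (1 - 1/2) × (1 - 1/107) = 212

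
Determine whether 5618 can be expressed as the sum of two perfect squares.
17² + 73² (a=17, b=73)

Factorization: 5618 = 2 × 53^2
By Fermat: n is sum of two squares iff every prime p ≡ 3 (mod 4) appears to even power.
All primes ≡ 3 (mod 4) appear to even power.
Search a = 0, 1, 2, … for 5618 - a² a perfect square: first hit at a = 17: 5618 - 289 = 5329 = 73².
5618 = 17² + 73² = 289 + 5329 ✓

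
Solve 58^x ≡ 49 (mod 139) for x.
110

Baby-step giant-step with step n = ⌈√139⌉ = 12.
Baby steps 58^j mod 139 (j:value) for j=0..11: 0:1, 1:58, 2:28, 3:95, 4:89, 5:19, 6:129, 7:115, 8:137, 9:23, 10:83, 11:88.
Giant-step multiplier: 58^(-12) ≡ 58^(138-12) = 58^126 ≡ 57 (mod 139).
Giant steps γ_i = 49·57^i mod 139: γ_0=49, γ_1=13, γ_2=46, γ_3=120, γ_4=29, γ_5=124, γ_6=118, γ_7=54, γ_8=20, γ_9=28 (in table at j=2).
x = i·n + j = 9·12 + 2 = 110.
Check: 58^110 ≡ 49 (mod 139).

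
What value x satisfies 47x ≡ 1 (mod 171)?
131

gcd(47, 171) = 1, so the inverse exists.
Extended Euclidean algorithm on (171, 47):
171 = 3 × 47 + 30  ⟹  30 = (1)·171 + (-3)·47
47 = 1 × 30 + 17  ⟹  17 = (-1)·171 + (4)·47
30 = 1 × 17 + 13  ⟹  13 = (2)·171 + (-7)·47
17 = 1 × 13 + 4  ⟹  4 = (-3)·171 + (11)·47
13 = 3 × 4 + 1  ⟹  1 = (11)·171 + (-40)·47
So (-40)·47 ≡ 1 (mod 171), i.e. 47^(-1) ≡ -40 ≡ 131 (mod 171).
Check: 47 × 131 = 6157 ≡ 1 (mod 171)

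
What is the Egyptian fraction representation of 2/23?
1/12 + 1/276

Greedy algorithm:
2/23: ceiling(23/2) = 12, use 1/12
1/276: ceiling(276/1) = 276, use 1/276
Result: 2/23 = 1/12 + 1/276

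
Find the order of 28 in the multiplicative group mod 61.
20

61 is prime, so ord(28) divides φ(61) = 60.
Divisors of 60: 1, 2, 3, 4, 5, 6, 10, 12, 15, 20, 30, 60.
Repeated squaring: 28^1 ≡ 28, 28^2 ≡ 52, 28^4 ≡ 20, 28^8 ≡ 34, 28^16 ≡ 58, 28^32 ≡ 9 (mod 61).
Test 28^d mod 61 for each divisor d in increasing order:
28^1 ≡ 28
28^2 ≡ 52
28^3 = 28^2·28^1 ≡ 53
28^4 ≡ 20
28^5 = 28^4·28^1 ≡ 11
28^6 = 28^4·28^2 ≡ 3
28^10 = 28^8·28^2 ≡ 60
28^12 = 28^8·28^4 ≡ 9
28^15 = 28^8·28^4·28^2·28^1 ≡ 50
28^20 = 28^16·28^4 ≡ 1  ← first divisor giving 1
The order is 20.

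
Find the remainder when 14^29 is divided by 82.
68

Repeated squaring. Binary of 29 = 11101.
14^1 ≡ 14 (mod 82); 14^2 ≡ 32 (mod 82); 14^4 ≡ 40 (mod 82); 14^8 ≡ 42 (mod 82); 14^16 ≡ 42 (mod 82)
14^29 = 14^1 × 14^4 × 14^8 × 14^16 ≡ 68 (mod 82)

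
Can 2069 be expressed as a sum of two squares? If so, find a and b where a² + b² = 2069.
25² + 38² (a=25, b=38)

Factorization: 2069 = 2069
By Fermat: n is sum of two squares iff every prime p ≡ 3 (mod 4) appears to even power.
All primes ≡ 3 (mod 4) appear to even power.
Search a = 0, 1, 2, … for 2069 - a² a perfect square: first hit at a = 25: 2069 - 625 = 1444 = 38².
2069 = 25² + 38² = 625 + 1444 ✓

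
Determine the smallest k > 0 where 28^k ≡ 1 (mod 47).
23

47 is prime, so ord(28) divides φ(47) = 46.
Divisors of 46: 1, 2, 23, 46.
Repeated squaring: 28^1 ≡ 28, 28^2 ≡ 32, 28^4 ≡ 37, 28^8 ≡ 6, 28^16 ≡ 36, 28^32 ≡ 27 (mod 47).
Test 28^d mod 47 for each divisor d in increasing order:
28^1 ≡ 28
28^2 ≡ 32
28^23 = 28^16·28^4·28^2·28^1 ≡ 1  ← first divisor giving 1
The order is 23.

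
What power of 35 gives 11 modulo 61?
45

Baby-step giant-step with step n = ⌈√61⌉ = 8.
Baby steps 35^j mod 61 (j:value) for j=0..7: 0:1, 1:35, 2:5, 3:53, 4:25, 5:21, 6:3, 7:44.
Giant-step multiplier: 35^(-8) ≡ 35^(60-8) = 35^52 ≡ 57 (mod 61).
Giant steps γ_i = 11·57^i mod 61: γ_0=11, γ_1=17, γ_2=54, γ_3=28, γ_4=10, γ_5=21 (in table at j=5).
x = i·n + j = 5·8 + 5 = 45.
Check: 35^45 ≡ 11 (mod 61).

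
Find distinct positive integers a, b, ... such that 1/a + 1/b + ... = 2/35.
1/18 + 1/630

Greedy algorithm:
2/35: ceiling(35/2) = 18, use 1/18
1/630: ceiling(630/1) = 630, use 1/630
Result: 2/35 = 1/18 + 1/630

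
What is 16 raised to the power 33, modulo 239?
66

Repeated squaring. Binary of 33 = 100001.
16^1 ≡ 16 (mod 239); 16^2 ≡ 17 (mod 239); 16^4 ≡ 50 (mod 239); 16^8 ≡ 110 (mod 239); 16^16 ≡ 150 (mod 239); 16^32 ≡ 34 (mod 239)
16^33 = 16^1 × 16^32 ≡ 66 (mod 239)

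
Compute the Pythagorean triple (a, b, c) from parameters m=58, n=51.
(763, 5916, 5965)

Euclid's formula: a = m² - n², b = 2mn, c = m² + n²
m = 58, n = 51
a = 58² - 51² = 3364 - 2601 = 763
b = 2 × 58 × 51 = 5916
c = 58² + 51² = 3364 + 2601 = 5965
Verification: 763² + 5916² = 582169 + 34999056 = 35581225 = 5965² ✓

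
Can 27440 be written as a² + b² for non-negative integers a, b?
Not possible

Factorization: 27440 = 2^4 × 5 × 7^3
By Fermat: n is sum of two squares iff every prime p ≡ 3 (mod 4) appears to even power.
Prime(s) ≡ 3 (mod 4) with odd exponent: [(7, 3)]
Therefore 27440 cannot be expressed as a² + b².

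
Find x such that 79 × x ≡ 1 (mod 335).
229

gcd(79, 335) = 1, so the inverse exists.
Extended Euclidean algorithm on (335, 79):
335 = 4 × 79 + 19  ⟹  19 = (1)·335 + (-4)·79
79 = 4 × 19 + 3  ⟹  3 = (-4)·335 + (17)·79
19 = 6 × 3 + 1  ⟹  1 = (25)·335 + (-106)·79
So (-106)·79 ≡ 1 (mod 335), i.e. 79^(-1) ≡ -106 ≡ 229 (mod 335).
Check: 79 × 229 = 18091 ≡ 1 (mod 335)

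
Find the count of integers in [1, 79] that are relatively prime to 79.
78

79 = 79
φ(n) = n × ∏(1 - 1/p) for each prime p dividing n
φ(79) = 79 × (1 - 1/79) = 78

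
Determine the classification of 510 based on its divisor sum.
abundant

Proper divisors of 510: sum = 1 + 2 + 3 + 5 + 6 + 10 + 15 + 17 + 30 + 34 + 51 + 85 + 102 + 170 + 255 = 786
Since 786 > 510, 510 is abundant.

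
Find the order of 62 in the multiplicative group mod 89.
88

89 is prime, so ord(62) divides φ(89) = 88.
Divisors of 88: 1, 2, 4, 8, 11, 22, 44, 88.
Repeated squaring: 62^1 ≡ 62, 62^2 ≡ 17, 62^4 ≡ 22, 62^8 ≡ 39, 62^16 ≡ 8, 62^32 ≡ 64, 62^64 ≡ 2 (mod 89).
Test 62^d mod 89 for each divisor d in increasing order:
62^1 ≡ 62
62^2 ≡ 17
62^4 ≡ 22
62^8 ≡ 39
62^11 = 62^8·62^2·62^1 ≡ 77
62^22 = 62^16·62^4·62^2 ≡ 55
62^44 = 62^32·62^8·62^4 ≡ 88
62^88 = 62^64·62^16·62^8 ≡ 1  ← first divisor giving 1
The order is 88.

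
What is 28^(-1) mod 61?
24

gcd(28, 61) = 1, so the inverse exists.
Extended Euclidean algorithm on (61, 28):
61 = 2 × 28 + 5  ⟹  5 = (1)·61 + (-2)·28
28 = 5 × 5 + 3  ⟹  3 = (-5)·61 + (11)·28
5 = 1 × 3 + 2  ⟹  2 = (6)·61 + (-13)·28
3 = 1 × 2 + 1  ⟹  1 = (-11)·61 + (24)·28
So (24)·28 ≡ 1 (mod 61), i.e. 28^(-1) ≡ 24 (mod 61).
Check: 28 × 24 = 672 ≡ 1 (mod 61)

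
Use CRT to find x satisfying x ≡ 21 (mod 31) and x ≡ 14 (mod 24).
734

Using Chinese Remainder Theorem:
M = 31 × 24 = 744
M1 = 24, M2 = 31
y1 = 24^(-1) mod 31 = 22
y2 = 31^(-1) mod 24 = 7
x = (21×24×22 + 14×31×7) mod 744 = 734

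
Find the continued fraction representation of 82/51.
[1; 1, 1, 1, 1, 4, 2]

Euclidean algorithm steps:
82 = 1 × 51 + 31
51 = 1 × 31 + 20
31 = 1 × 20 + 11
20 = 1 × 11 + 9
11 = 1 × 9 + 2
9 = 4 × 2 + 1
2 = 2 × 1 + 0
Continued fraction: [1; 1, 1, 1, 1, 4, 2]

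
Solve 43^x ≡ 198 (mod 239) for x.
78

Baby-step giant-step with step n = ⌈√239⌉ = 16.
Baby steps 43^j mod 239 (j:value) for j=0..15: 0:1, 1:43, 2:176, 3:159, 4:145, 5:21, 6:186, 7:111, 8:232, 9:177, 10:202, 11:82, 12:180, 13:92, 14:132, 15:179.
Giant-step multiplier: 43^(-16) ≡ 43^(238-16) = 43^222 ≡ 200 (mod 239).
Giant steps γ_i = 198·200^i mod 239: γ_0=198, γ_1=165, γ_2=18, γ_3=15, γ_4=132 (in table at j=14).
x = i·n + j = 4·16 + 14 = 78.
Check: 43^78 ≡ 198 (mod 239).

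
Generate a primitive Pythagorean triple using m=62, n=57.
(595, 7068, 7093)

Euclid's formula: a = m² - n², b = 2mn, c = m² + n²
m = 62, n = 57
a = 62² - 57² = 3844 - 3249 = 595
b = 2 × 62 × 57 = 7068
c = 62² + 57² = 3844 + 3249 = 7093
Verification: 595² + 7068² = 354025 + 49956624 = 50310649 = 7093² ✓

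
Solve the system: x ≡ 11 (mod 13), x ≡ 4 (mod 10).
24

Using Chinese Remainder Theorem:
M = 13 × 10 = 130
M1 = 10, M2 = 13
y1 = 10^(-1) mod 13 = 4
y2 = 13^(-1) mod 10 = 7
x = (11×10×4 + 4×13×7) mod 130 = 24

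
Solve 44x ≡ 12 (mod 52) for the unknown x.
x ≡ 5 (mod 13)

gcd(44, 52) = 4, which divides 12, so solutions exist.
Divide through by 4: 11x ≡ 3 (mod 13).
Find 11^(-1) mod 13 by the extended Euclidean algorithm:
13 = 1 × 11 + 2  ⟹  2 = (1)·13 + (-1)·11
11 = 5 × 2 + 1  ⟹  1 = (-5)·13 + (6)·11
So (6)·11 ≡ 1 (mod 13), i.e. 11^(-1) ≡ 6 (mod 13).
x ≡ 6 × 3 = 18 ≡ 5 (mod 13).
Check: 44 × 5 = 220 ≡ 12 (mod 52).
x ≡ 5 (mod 13), giving 4 solutions mod 52.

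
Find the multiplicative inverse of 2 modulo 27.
14

gcd(2, 27) = 1, so the inverse exists.
Extended Euclidean algorithm on (27, 2):
27 = 13 × 2 + 1  ⟹  1 = (1)·27 + (-13)·2
So (-13)·2 ≡ 1 (mod 27), i.e. 2^(-1) ≡ -13 ≡ 14 (mod 27).
Check: 2 × 14 = 28 ≡ 1 (mod 27)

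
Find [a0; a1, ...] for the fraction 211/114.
[1; 1, 5, 1, 2, 2, 2]

Euclidean algorithm steps:
211 = 1 × 114 + 97
114 = 1 × 97 + 17
97 = 5 × 17 + 12
17 = 1 × 12 + 5
12 = 2 × 5 + 2
5 = 2 × 2 + 1
2 = 2 × 1 + 0
Continued fraction: [1; 1, 5, 1, 2, 2, 2]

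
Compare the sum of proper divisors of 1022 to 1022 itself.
deficient

Proper divisors of 1022: sum = 1 + 2 + 7 + 14 + 73 + 146 + 511 = 754
Since 754 < 1022, 1022 is deficient.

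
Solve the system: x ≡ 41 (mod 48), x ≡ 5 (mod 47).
569

Using Chinese Remainder Theorem:
M = 48 × 47 = 2256
M1 = 47, M2 = 48
y1 = 47^(-1) mod 48 = 47
y2 = 48^(-1) mod 47 = 1
x = (41×47×47 + 5×48×1) mod 2256 = 569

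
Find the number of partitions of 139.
13610949895

p(n) counts ways to write n as a sum of positive integers (order ignored).
Euler's pentagonal recurrence: p(k) = p(k-1) + p(k-2) - p(k-5) - p(k-7) + p(k-12) + p(k-15) - ... (offsets j(3j∓1)/2, signs ++--, p(0)=1, p(<0)=0).
DP table for k = 0..138: p(0)=1, p(1)=1, p(2)=2, p(3)=3, p(4)=5, p(5)=7, p(6)=11, p(7)=15, p(8)=22, p(9)=30, p(10)=42, p(11)=56, p(12)=77, p(13)=101, p(14)=135, p(15)=176, p(16)=231, p(17)=297, p(18)=385, p(19)=490, p(20)=627, p(21)=792, p(22)=1002, p(23)=1255, p(24)=1575, p(25)=1958, p(26)=2436, p(27)=3010, p(28)=3718, p(29)=4565, p(30)=5604, p(31)=6842, p(32)=8349, p(33)=10143, p(34)=12310, p(35)=14883, p(36)=17977, p(37)=21637, p(38)=26015, p(39)=31185, p(40)=37338, p(41)=44583, p(42)=53174, p(43)=63261, p(44)=75175, p(45)=89134, p(46)=105558, p(47)=124754, p(48)=147273, p(49)=173525, p(50)=204226, p(51)=239943, p(52)=281589, p(53)=329931, p(54)=386155, p(55)=451276, p(56)=526823, p(57)=614154, p(58)=715220, p(59)=831820, p(60)=966467, p(61)=1121505, p(62)=1300156, p(63)=1505499, p(64)=1741630, p(65)=2012558, p(66)=2323520, p(67)=2679689, p(68)=3087735, p(69)=3554345, p(70)=4087968, p(71)=4697205, p(72)=5392783, p(73)=6185689, p(74)=7089500, p(75)=8118264, p(76)=9289091, p(77)=10619863, p(78)=12132164, p(79)=13848650, p(80)=15796476, p(81)=18004327, p(82)=20506255, p(83)=23338469, p(84)=26543660, p(85)=30167357, p(86)=34262962, p(87)=38887673, p(88)=44108109, p(89)=49995925, p(90)=56634173, p(91)=64112359, p(92)=72533807, p(93)=82010177, p(94)=92669720, p(95)=104651419, p(96)=118114304, p(97)=133230930, p(98)=150198136, p(99)=169229875, p(100)=190569292, p(101)=214481126, p(102)=241265379, p(103)=271248950, p(104)=304801365, p(105)=342325709, p(106)=384276336, p(107)=431149389, p(108)=483502844, p(109)=541946240, p(110)=607163746, p(111)=679903203, p(112)=761002156, p(113)=851376628, p(114)=952050665, p(115)=1064144451, p(116)=1188908248, p(117)=1327710076, p(118)=1482074143, p(119)=1653668665, p(120)=1844349560, p(121)=2056148051, p(122)=2291320912, p(123)=2552338241, p(124)=2841940500, p(125)=3163127352, p(126)=3519222692, p(127)=3913864295, p(128)=4351078600, p(129)=4835271870, p(130)=5371315400, p(131)=5964539504, p(132)=6620830889, p(133)=7346629512, p(134)=8149040695, p(135)=9035836076, p(136)=10015581680, p(137)=11097645016, p(138)=12292341831.
Final step: p(139) = p(138) + p(137) - p(134) - p(132) + p(127) + p(124) - p(117) - p(113) + p(104) + p(99) - p(88) - p(82) + p(69) + p(62) - p(47) - p(39) + p(22) + p(13)
= 12292341831 + 11097645016 - 8149040695 - 6620830889 + 3913864295 + 2841940500 - 1327710076 - 851376628 + 304801365 + 169229875 - 44108109 - 20506255 + 3554345 + 1300156 - 124754 - 31185 + 1002 + 101
= 13610949895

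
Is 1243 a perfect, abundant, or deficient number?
deficient

Proper divisors of 1243: sum = 1 + 11 + 113 = 125
Since 125 < 1243, 1243 is deficient.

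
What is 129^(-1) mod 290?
9

gcd(129, 290) = 1, so the inverse exists.
Extended Euclidean algorithm on (290, 129):
290 = 2 × 129 + 32  ⟹  32 = (1)·290 + (-2)·129
129 = 4 × 32 + 1  ⟹  1 = (-4)·290 + (9)·129
So (9)·129 ≡ 1 (mod 290), i.e. 129^(-1) ≡ 9 (mod 290).
Check: 129 × 9 = 1161 ≡ 1 (mod 290)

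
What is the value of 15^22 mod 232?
209

Repeated squaring. Binary of 22 = 10110.
15^1 ≡ 15 (mod 232); 15^2 ≡ 225 (mod 232); 15^4 ≡ 49 (mod 232); 15^8 ≡ 81 (mod 232); 15^16 ≡ 65 (mod 232)
15^22 = 15^2 × 15^4 × 15^16 ≡ 209 (mod 232)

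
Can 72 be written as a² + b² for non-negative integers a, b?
6² + 6² (a=6, b=6)

Factorization: 72 = 2^3 × 3^2
By Fermat: n is sum of two squares iff every prime p ≡ 3 (mod 4) appears to even power.
All primes ≡ 3 (mod 4) appear to even power.
Search a = 0, 1, 2, … for 72 - a² a perfect square: first hit at a = 6: 72 - 36 = 36 = 6².
72 = 6² + 6² = 36 + 36 ✓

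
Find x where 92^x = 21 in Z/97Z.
53

Baby-step giant-step with step n = ⌈√97⌉ = 10.
Baby steps 92^j mod 97 (j:value) for j=0..9: 0:1, 1:92, 2:25, 3:69, 4:43, 5:76, 6:8, 7:57, 8:6, 9:67.
Giant-step multiplier: 92^(-10) ≡ 92^(96-10) = 92^86 ≡ 11 (mod 97).
Giant steps γ_i = 21·11^i mod 97: γ_0=21, γ_1=37, γ_2=19, γ_3=15, γ_4=68, γ_5=69 (in table at j=3).
x = i·n + j = 5·10 + 3 = 53.
Check: 92^53 ≡ 21 (mod 97).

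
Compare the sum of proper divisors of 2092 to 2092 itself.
deficient

Proper divisors of 2092: sum = 1 + 2 + 4 + 523 + 1046 = 1576
Since 1576 < 2092, 2092 is deficient.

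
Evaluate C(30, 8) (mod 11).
1

Using Lucas' theorem:
Write n=30 and k=8 in base 11:
n in base 11: [2, 8]
k in base 11: [0, 8]
C(30,8) mod 11 = ∏ C(n_i, k_i) mod 11
Digit binomials (mod 11): C(2,0) = 1; C(8,8) = 1
Product: 1 × 1 = 1 ≡ 1 (mod 11)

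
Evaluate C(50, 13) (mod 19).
0

Using Lucas' theorem:
Write n=50 and k=13 in base 19:
n in base 19: [2, 12]
k in base 19: [0, 13]
C(50,13) mod 19 = ∏ C(n_i, k_i) mod 19
Digit binomials (mod 19): C(2,0) = 1; C(12,13) = 0 (k_i > n_i)
Product: 1 × 0 = 0 ≡ 0 (mod 19)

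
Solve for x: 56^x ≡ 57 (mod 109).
61

Baby-step giant-step with step n = ⌈√109⌉ = 11.
Baby steps 56^j mod 109 (j:value) for j=0..10: 0:1, 1:56, 2:84, 3:17, 4:80, 5:11, 6:71, 7:52, 8:78, 9:8, 10:12.
Giant-step multiplier: 56^(-11) ≡ 56^(108-11) = 56^97 ≡ 103 (mod 109).
Giant steps γ_i = 57·103^i mod 109: γ_0=57, γ_1=94, γ_2=90, γ_3=5, γ_4=79, γ_5=71 (in table at j=6).
x = i·n + j = 5·11 + 6 = 61.
Check: 56^61 ≡ 57 (mod 109).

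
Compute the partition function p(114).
952050665

p(n) counts ways to write n as a sum of positive integers (order ignored).
Euler's pentagonal recurrence: p(k) = p(k-1) + p(k-2) - p(k-5) - p(k-7) + p(k-12) + p(k-15) - ... (offsets j(3j∓1)/2, signs ++--, p(0)=1, p(<0)=0).
DP table for k = 0..113: p(0)=1, p(1)=1, p(2)=2, p(3)=3, p(4)=5, p(5)=7, p(6)=11, p(7)=15, p(8)=22, p(9)=30, p(10)=42, p(11)=56, p(12)=77, p(13)=101, p(14)=135, p(15)=176, p(16)=231, p(17)=297, p(18)=385, p(19)=490, p(20)=627, p(21)=792, p(22)=1002, p(23)=1255, p(24)=1575, p(25)=1958, p(26)=2436, p(27)=3010, p(28)=3718, p(29)=4565, p(30)=5604, p(31)=6842, p(32)=8349, p(33)=10143, p(34)=12310, p(35)=14883, p(36)=17977, p(37)=21637, p(38)=26015, p(39)=31185, p(40)=37338, p(41)=44583, p(42)=53174, p(43)=63261, p(44)=75175, p(45)=89134, p(46)=105558, p(47)=124754, p(48)=147273, p(49)=173525, p(50)=204226, p(51)=239943, p(52)=281589, p(53)=329931, p(54)=386155, p(55)=451276, p(56)=526823, p(57)=614154, p(58)=715220, p(59)=831820, p(60)=966467, p(61)=1121505, p(62)=1300156, p(63)=1505499, p(64)=1741630, p(65)=2012558, p(66)=2323520, p(67)=2679689, p(68)=3087735, p(69)=3554345, p(70)=4087968, p(71)=4697205, p(72)=5392783, p(73)=6185689, p(74)=7089500, p(75)=8118264, p(76)=9289091, p(77)=10619863, p(78)=12132164, p(79)=13848650, p(80)=15796476, p(81)=18004327, p(82)=20506255, p(83)=23338469, p(84)=26543660, p(85)=30167357, p(86)=34262962, p(87)=38887673, p(88)=44108109, p(89)=49995925, p(90)=56634173, p(91)=64112359, p(92)=72533807, p(93)=82010177, p(94)=92669720, p(95)=104651419, p(96)=118114304, p(97)=133230930, p(98)=150198136, p(99)=169229875, p(100)=190569292, p(101)=214481126, p(102)=241265379, p(103)=271248950, p(104)=304801365, p(105)=342325709, p(106)=384276336, p(107)=431149389, p(108)=483502844, p(109)=541946240, p(110)=607163746, p(111)=679903203, p(112)=761002156, p(113)=851376628.
Final step: p(114) = p(113) + p(112) - p(109) - p(107) + p(102) + p(99) - p(92) - p(88) + p(79) + p(74) - p(63) - p(57) + p(44) + p(37) - p(22) - p(14)
= 851376628 + 761002156 - 541946240 - 431149389 + 241265379 + 169229875 - 72533807 - 44108109 + 13848650 + 7089500 - 1505499 - 614154 + 75175 + 21637 - 1002 - 135
= 952050665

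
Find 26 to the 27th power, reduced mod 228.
20

Repeated squaring. Binary of 27 = 11011.
26^1 ≡ 26 (mod 228); 26^2 ≡ 220 (mod 228); 26^4 ≡ 64 (mod 228); 26^8 ≡ 220 (mod 228); 26^16 ≡ 64 (mod 228)
26^27 = 26^1 × 26^2 × 26^8 × 26^16 ≡ 20 (mod 228)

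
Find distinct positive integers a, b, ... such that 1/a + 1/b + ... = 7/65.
1/10 + 1/130

Greedy algorithm:
7/65: ceiling(65/7) = 10, use 1/10
1/130: ceiling(130/1) = 130, use 1/130
Result: 7/65 = 1/10 + 1/130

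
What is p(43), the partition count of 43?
63261

p(n) counts ways to write n as a sum of positive integers (order ignored).
Euler's pentagonal recurrence: p(k) = p(k-1) + p(k-2) - p(k-5) - p(k-7) + p(k-12) + p(k-15) - ... (offsets j(3j∓1)/2, signs ++--, p(0)=1, p(<0)=0).
DP table for k = 0..42: p(0)=1, p(1)=1, p(2)=2, p(3)=3, p(4)=5, p(5)=7, p(6)=11, p(7)=15, p(8)=22, p(9)=30, p(10)=42, p(11)=56, p(12)=77, p(13)=101, p(14)=135, p(15)=176, p(16)=231, p(17)=297, p(18)=385, p(19)=490, p(20)=627, p(21)=792, p(22)=1002, p(23)=1255, p(24)=1575, p(25)=1958, p(26)=2436, p(27)=3010, p(28)=3718, p(29)=4565, p(30)=5604, p(31)=6842, p(32)=8349, p(33)=10143, p(34)=12310, p(35)=14883, p(36)=17977, p(37)=21637, p(38)=26015, p(39)=31185, p(40)=37338, p(41)=44583, p(42)=53174.
Final step: p(43) = p(42) + p(41) - p(38) - p(36) + p(31) + p(28) - p(21) - p(17) + p(8) + p(3)
= 53174 + 44583 - 26015 - 17977 + 6842 + 3718 - 792 - 297 + 22 + 3
= 63261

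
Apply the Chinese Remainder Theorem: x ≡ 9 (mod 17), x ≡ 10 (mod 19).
162

Using Chinese Remainder Theorem:
M = 17 × 19 = 323
M1 = 19, M2 = 17
y1 = 19^(-1) mod 17 = 9
y2 = 17^(-1) mod 19 = 9
x = (9×19×9 + 10×17×9) mod 323 = 162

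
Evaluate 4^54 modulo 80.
16

Repeated squaring. Binary of 54 = 110110.
4^1 ≡ 4 (mod 80); 4^2 ≡ 16 (mod 80); 4^4 ≡ 16 (mod 80); 4^8 ≡ 16 (mod 80); 4^16 ≡ 16 (mod 80); 4^32 ≡ 16 (mod 80)
4^54 = 4^2 × 4^4 × 4^16 × 4^32 ≡ 16 (mod 80)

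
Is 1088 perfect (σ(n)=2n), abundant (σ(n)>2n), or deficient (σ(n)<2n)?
abundant

Proper divisors of 1088: sum = 1 + 2 + 4 + 8 + 16 + 17 + 32 + 34 + 64 + 68 + 136 + 272 + 544 = 1198
Since 1198 > 1088, 1088 is abundant.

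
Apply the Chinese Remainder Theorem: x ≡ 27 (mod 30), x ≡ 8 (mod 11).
327

Using Chinese Remainder Theorem:
M = 30 × 11 = 330
M1 = 11, M2 = 30
y1 = 11^(-1) mod 30 = 11
y2 = 30^(-1) mod 11 = 7
x = (27×11×11 + 8×30×7) mod 330 = 327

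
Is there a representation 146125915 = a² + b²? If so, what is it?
Not possible

Factorization: 146125915 = 5 × 13 × 131^3
By Fermat: n is sum of two squares iff every prime p ≡ 3 (mod 4) appears to even power.
Prime(s) ≡ 3 (mod 4) with odd exponent: [(131, 3)]
Therefore 146125915 cannot be expressed as a² + b².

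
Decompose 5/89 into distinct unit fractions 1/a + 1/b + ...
1/18 + 1/1602

Greedy algorithm:
5/89: ceiling(89/5) = 18, use 1/18
1/1602: ceiling(1602/1) = 1602, use 1/1602
Result: 5/89 = 1/18 + 1/1602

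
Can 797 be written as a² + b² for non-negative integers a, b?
11² + 26² (a=11, b=26)

Factorization: 797 = 797
By Fermat: n is sum of two squares iff every prime p ≡ 3 (mod 4) appears to even power.
All primes ≡ 3 (mod 4) appear to even power.
Search a = 0, 1, 2, … for 797 - a² a perfect square: first hit at a = 11: 797 - 121 = 676 = 26².
797 = 11² + 26² = 121 + 676 ✓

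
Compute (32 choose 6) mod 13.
1

Using Lucas' theorem:
Write n=32 and k=6 in base 13:
n in base 13: [2, 6]
k in base 13: [0, 6]
C(32,6) mod 13 = ∏ C(n_i, k_i) mod 13
Digit binomials (mod 13): C(2,0) = 1; C(6,6) = 1
Product: 1 × 1 = 1 ≡ 1 (mod 13)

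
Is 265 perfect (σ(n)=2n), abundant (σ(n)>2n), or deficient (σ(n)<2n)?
deficient

Proper divisors of 265: sum = 1 + 5 + 53 = 59
Since 59 < 265, 265 is deficient.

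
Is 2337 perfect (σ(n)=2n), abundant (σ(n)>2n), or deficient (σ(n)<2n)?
deficient

Proper divisors of 2337: sum = 1 + 3 + 19 + 41 + 57 + 123 + 779 = 1023
Since 1023 < 2337, 2337 is deficient.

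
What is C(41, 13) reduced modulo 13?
3

Using Lucas' theorem:
Write n=41 and k=13 in base 13:
n in base 13: [3, 2]
k in base 13: [1, 0]
C(41,13) mod 13 = ∏ C(n_i, k_i) mod 13
Digit binomials (mod 13): C(3,1) = 3; C(2,0) = 1
Product: 3 × 1 = 3 ≡ 3 (mod 13)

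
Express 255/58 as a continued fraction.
[4; 2, 1, 1, 11]

Euclidean algorithm steps:
255 = 4 × 58 + 23
58 = 2 × 23 + 12
23 = 1 × 12 + 11
12 = 1 × 11 + 1
11 = 11 × 1 + 0
Continued fraction: [4; 2, 1, 1, 11]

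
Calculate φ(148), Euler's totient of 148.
72

148 = 2^2 × 37
φ(n) = n × ∏(1 - 1/p) for each prime p dividing n
φ(148) = 148 × (1 - 1/2) × (1 - 1/37) = 72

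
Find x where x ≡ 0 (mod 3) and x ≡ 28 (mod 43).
114

Using Chinese Remainder Theorem:
M = 3 × 43 = 129
M1 = 43, M2 = 3
y1 = 43^(-1) mod 3 = 1
y2 = 3^(-1) mod 43 = 29
x = (0×43×1 + 28×3×29) mod 129 = 114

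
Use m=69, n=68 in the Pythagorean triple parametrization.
(137, 9384, 9385)

Euclid's formula: a = m² - n², b = 2mn, c = m² + n²
m = 69, n = 68
a = 69² - 68² = 4761 - 4624 = 137
b = 2 × 69 × 68 = 9384
c = 69² + 68² = 4761 + 4624 = 9385
Verification: 137² + 9384² = 18769 + 88059456 = 88078225 = 9385² ✓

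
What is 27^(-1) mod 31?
23

gcd(27, 31) = 1, so the inverse exists.
Extended Euclidean algorithm on (31, 27):
31 = 1 × 27 + 4  ⟹  4 = (1)·31 + (-1)·27
27 = 6 × 4 + 3  ⟹  3 = (-6)·31 + (7)·27
4 = 1 × 3 + 1  ⟹  1 = (7)·31 + (-8)·27
So (-8)·27 ≡ 1 (mod 31), i.e. 27^(-1) ≡ -8 ≡ 23 (mod 31).
Check: 27 × 23 = 621 ≡ 1 (mod 31)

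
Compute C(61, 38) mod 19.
3

Using Lucas' theorem:
Write n=61 and k=38 in base 19:
n in base 19: [3, 4]
k in base 19: [2, 0]
C(61,38) mod 19 = ∏ C(n_i, k_i) mod 19
Digit binomials (mod 19): C(3,2) = 3; C(4,0) = 1
Product: 3 × 1 = 3 ≡ 3 (mod 19)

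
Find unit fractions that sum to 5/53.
1/11 + 1/292 + 1/170236

Greedy algorithm:
5/53: ceiling(53/5) = 11, use 1/11
2/583: ceiling(583/2) = 292, use 1/292
1/170236: ceiling(170236/1) = 170236, use 1/170236
Result: 5/53 = 1/11 + 1/292 + 1/170236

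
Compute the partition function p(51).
239943

p(n) counts ways to write n as a sum of positive integers (order ignored).
Euler's pentagonal recurrence: p(k) = p(k-1) + p(k-2) - p(k-5) - p(k-7) + p(k-12) + p(k-15) - ... (offsets j(3j∓1)/2, signs ++--, p(0)=1, p(<0)=0).
DP table for k = 0..50: p(0)=1, p(1)=1, p(2)=2, p(3)=3, p(4)=5, p(5)=7, p(6)=11, p(7)=15, p(8)=22, p(9)=30, p(10)=42, p(11)=56, p(12)=77, p(13)=101, p(14)=135, p(15)=176, p(16)=231, p(17)=297, p(18)=385, p(19)=490, p(20)=627, p(21)=792, p(22)=1002, p(23)=1255, p(24)=1575, p(25)=1958, p(26)=2436, p(27)=3010, p(28)=3718, p(29)=4565, p(30)=5604, p(31)=6842, p(32)=8349, p(33)=10143, p(34)=12310, p(35)=14883, p(36)=17977, p(37)=21637, p(38)=26015, p(39)=31185, p(40)=37338, p(41)=44583, p(42)=53174, p(43)=63261, p(44)=75175, p(45)=89134, p(46)=105558, p(47)=124754, p(48)=147273, p(49)=173525, p(50)=204226.
Final step: p(51) = p(50) + p(49) - p(46) - p(44) + p(39) + p(36) - p(29) - p(25) + p(16) + p(11) - p(0)
= 204226 + 173525 - 105558 - 75175 + 31185 + 17977 - 4565 - 1958 + 231 + 56 - 1
= 239943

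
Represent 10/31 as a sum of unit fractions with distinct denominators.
1/4 + 1/14 + 1/868

Greedy algorithm:
10/31: ceiling(31/10) = 4, use 1/4
9/124: ceiling(124/9) = 14, use 1/14
1/868: ceiling(868/1) = 868, use 1/868
Result: 10/31 = 1/4 + 1/14 + 1/868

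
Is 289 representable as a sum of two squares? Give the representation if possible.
0² + 17² (a=0, b=17)

Factorization: 289 = 17^2
By Fermat: n is sum of two squares iff every prime p ≡ 3 (mod 4) appears to even power.
All primes ≡ 3 (mod 4) appear to even power.
Search a = 0, 1, 2, … for 289 - a² a perfect square: first hit at a = 0: 289 - 0 = 289 = 17².
289 = 0² + 17² = 0 + 289 ✓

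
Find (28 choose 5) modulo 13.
0

Using Lucas' theorem:
Write n=28 and k=5 in base 13:
n in base 13: [2, 2]
k in base 13: [0, 5]
C(28,5) mod 13 = ∏ C(n_i, k_i) mod 13
Digit binomials (mod 13): C(2,0) = 1; C(2,5) = 0 (k_i > n_i)
Product: 1 × 0 = 0 ≡ 0 (mod 13)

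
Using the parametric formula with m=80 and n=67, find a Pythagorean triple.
(1911, 10720, 10889)

Euclid's formula: a = m² - n², b = 2mn, c = m² + n²
m = 80, n = 67
a = 80² - 67² = 6400 - 4489 = 1911
b = 2 × 80 × 67 = 10720
c = 80² + 67² = 6400 + 4489 = 10889
Verification: 1911² + 10720² = 3651921 + 114918400 = 118570321 = 10889² ✓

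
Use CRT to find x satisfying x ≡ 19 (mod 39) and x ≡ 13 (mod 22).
409

Using Chinese Remainder Theorem:
M = 39 × 22 = 858
M1 = 22, M2 = 39
y1 = 22^(-1) mod 39 = 16
y2 = 39^(-1) mod 22 = 13
x = (19×22×16 + 13×39×13) mod 858 = 409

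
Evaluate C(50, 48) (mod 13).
3

Using Lucas' theorem:
Write n=50 and k=48 in base 13:
n in base 13: [3, 11]
k in base 13: [3, 9]
C(50,48) mod 13 = ∏ C(n_i, k_i) mod 13
Digit binomials (mod 13): C(3,3) = 1; C(11,9) = 55 ≡ 3
Product: 1 × 3 = 3 ≡ 3 (mod 13)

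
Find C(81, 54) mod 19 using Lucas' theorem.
0

Using Lucas' theorem:
Write n=81 and k=54 in base 19:
n in base 19: [4, 5]
k in base 19: [2, 16]
C(81,54) mod 19 = ∏ C(n_i, k_i) mod 19
Digit binomials (mod 19): C(4,2) = 6; C(5,16) = 0 (k_i > n_i)
Product: 6 × 0 = 0 ≡ 0 (mod 19)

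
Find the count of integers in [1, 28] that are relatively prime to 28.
12

28 = 2^2 × 7
φ(n) = n × ∏(1 - 1/p) for each prime p dividing n
φ(28) = 28 × (1 - 1/2) × (1 - 1/7) = 12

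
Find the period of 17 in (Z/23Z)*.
22

23 is prime, so ord(17) divides φ(23) = 22.
Divisors of 22: 1, 2, 11, 22.
Repeated squaring: 17^1 ≡ 17, 17^2 ≡ 13, 17^4 ≡ 8, 17^8 ≡ 18, 17^16 ≡ 2 (mod 23).
Test 17^d mod 23 for each divisor d in increasing order:
17^1 ≡ 17
17^2 ≡ 13
17^11 = 17^8·17^2·17^1 ≡ 22
17^22 = 17^16·17^4·17^2 ≡ 1  ← first divisor giving 1
The order is 22.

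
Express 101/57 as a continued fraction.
[1; 1, 3, 2, 1, 1, 2]

Euclidean algorithm steps:
101 = 1 × 57 + 44
57 = 1 × 44 + 13
44 = 3 × 13 + 5
13 = 2 × 5 + 3
5 = 1 × 3 + 2
3 = 1 × 2 + 1
2 = 2 × 1 + 0
Continued fraction: [1; 1, 3, 2, 1, 1, 2]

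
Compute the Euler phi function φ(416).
192

416 = 2^5 × 13
φ(n) = n × ∏(1 - 1/p) for each prime p dividing n
φ(416) = 416 × (1 - 1/2) × (1 - 1/13) = 192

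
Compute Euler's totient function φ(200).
80

200 = 2^3 × 5^2
φ(n) = n × ∏(1 - 1/p) for each prime p dividing n
φ(200) = 200 × (1 - 1/2) × (1 - 1/5) = 80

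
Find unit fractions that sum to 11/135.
1/13 + 1/220 + 1/77220

Greedy algorithm:
11/135: ceiling(135/11) = 13, use 1/13
8/1755: ceiling(1755/8) = 220, use 1/220
1/77220: ceiling(77220/1) = 77220, use 1/77220
Result: 11/135 = 1/13 + 1/220 + 1/77220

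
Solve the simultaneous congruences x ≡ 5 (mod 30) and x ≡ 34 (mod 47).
1115

Using Chinese Remainder Theorem:
M = 30 × 47 = 1410
M1 = 47, M2 = 30
y1 = 47^(-1) mod 30 = 23
y2 = 30^(-1) mod 47 = 11
x = (5×47×23 + 34×30×11) mod 1410 = 1115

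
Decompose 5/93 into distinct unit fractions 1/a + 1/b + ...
1/19 + 1/884 + 1/1562028

Greedy algorithm:
5/93: ceiling(93/5) = 19, use 1/19
2/1767: ceiling(1767/2) = 884, use 1/884
1/1562028: ceiling(1562028/1) = 1562028, use 1/1562028
Result: 5/93 = 1/19 + 1/884 + 1/1562028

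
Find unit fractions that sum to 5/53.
1/11 + 1/292 + 1/170236

Greedy algorithm:
5/53: ceiling(53/5) = 11, use 1/11
2/583: ceiling(583/2) = 292, use 1/292
1/170236: ceiling(170236/1) = 170236, use 1/170236
Result: 5/53 = 1/11 + 1/292 + 1/170236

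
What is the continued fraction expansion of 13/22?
[0; 1, 1, 2, 4]

Euclidean algorithm steps:
13 = 0 × 22 + 13
22 = 1 × 13 + 9
13 = 1 × 9 + 4
9 = 2 × 4 + 1
4 = 4 × 1 + 0
Continued fraction: [0; 1, 1, 2, 4]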